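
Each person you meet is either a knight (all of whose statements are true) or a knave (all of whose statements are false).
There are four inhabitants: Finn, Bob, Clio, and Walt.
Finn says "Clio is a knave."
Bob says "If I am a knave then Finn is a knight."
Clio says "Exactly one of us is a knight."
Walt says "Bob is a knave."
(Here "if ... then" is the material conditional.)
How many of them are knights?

2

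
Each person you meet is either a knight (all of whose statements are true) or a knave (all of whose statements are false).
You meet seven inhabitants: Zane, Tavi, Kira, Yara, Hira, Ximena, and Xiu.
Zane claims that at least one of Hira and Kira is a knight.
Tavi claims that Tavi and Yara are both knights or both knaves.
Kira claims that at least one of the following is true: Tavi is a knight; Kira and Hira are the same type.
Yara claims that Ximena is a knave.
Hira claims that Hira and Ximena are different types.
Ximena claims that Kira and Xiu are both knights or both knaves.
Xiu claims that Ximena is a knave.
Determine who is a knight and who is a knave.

Since Zane is a knight, "at least one of Hira and Kira is a knight" needs to be true, which holds.
Since Tavi is a knave, "Tavi and Yara are both knights or both knaves" needs to be False, which holds.
As a knave, Kira's statement "at least one of the following is true: Tavi is a knight; Kira and Hira are the same type" should be False; it is.
Yara (knight): "Ximena is a knave" — true. ✓
As a knight, Hira's statement "Hira and Ximena are different types" should be true; it is.
Ximena (knave): "Kira and Xiu are both knights or both knaves" — False. ✓
As a knight, Xiu's statement "Ximena is a knave" should be true; it is.

Zane is a knight, Tavi is a knave, Kira is a knave, Yara is a knight, Hira is a knight, Ximena is a knave, and Xiu is a knight.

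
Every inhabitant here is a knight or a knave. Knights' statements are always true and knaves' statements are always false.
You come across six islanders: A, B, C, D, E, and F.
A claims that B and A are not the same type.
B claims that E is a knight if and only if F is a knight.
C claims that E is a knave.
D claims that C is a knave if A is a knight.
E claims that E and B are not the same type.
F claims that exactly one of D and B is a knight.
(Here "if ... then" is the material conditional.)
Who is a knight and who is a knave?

A is a knave; "B and A are not the same type" is false, as required.
B is a knave, and the claim "E is a knight if and only if F is a knight" is indeed false.
Since C is a knight, "E is a knave" needs to be True, which holds.
D is a knight, so "C is a knave if A is a knight" must be True — and it is.
E is a knave; "E and B are not the same type" is false, as required.
F is a knight, so "exactly one of D and B is a knight" must be True — and it is.

Knights: C, D, and F. Knaves: A, B, and E.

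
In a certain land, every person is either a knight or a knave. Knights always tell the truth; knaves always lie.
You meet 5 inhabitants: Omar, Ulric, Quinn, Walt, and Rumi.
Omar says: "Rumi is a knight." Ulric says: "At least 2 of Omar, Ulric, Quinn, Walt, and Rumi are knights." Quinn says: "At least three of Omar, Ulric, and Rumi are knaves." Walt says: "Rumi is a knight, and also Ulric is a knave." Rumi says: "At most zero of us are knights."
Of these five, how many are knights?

1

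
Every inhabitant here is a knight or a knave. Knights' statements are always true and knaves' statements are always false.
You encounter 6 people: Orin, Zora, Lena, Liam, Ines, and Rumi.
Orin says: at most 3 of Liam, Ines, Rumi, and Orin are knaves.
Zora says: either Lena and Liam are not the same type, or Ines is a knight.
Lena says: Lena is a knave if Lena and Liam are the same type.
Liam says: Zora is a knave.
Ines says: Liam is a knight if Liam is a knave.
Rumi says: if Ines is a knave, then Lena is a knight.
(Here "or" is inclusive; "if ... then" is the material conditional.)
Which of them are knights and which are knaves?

Orin is a knight, Zora is a knight, Lena is a knight, Liam is a knave, Ines is a knave, and Rumi is a knight.

Orin (knight): "at most 3 of Liam, Ines, Rumi, and Orin are knaves" — true. ✓
Zora is a knight; "either Lena and Liam are not the same type, or Ines is a knight" is true, as required.
Lena is a knight; "Lena is a knave if Lena and Liam are the same type" is true, as required.
Liam (knave): "Zora is a knave" — false. ✓
Ines is a knave, so "Liam is a knight if Liam is a knave" must be false — and it is.
Rumi (knight): "if Ines is a knave, then Lena is a knight" — true. ✓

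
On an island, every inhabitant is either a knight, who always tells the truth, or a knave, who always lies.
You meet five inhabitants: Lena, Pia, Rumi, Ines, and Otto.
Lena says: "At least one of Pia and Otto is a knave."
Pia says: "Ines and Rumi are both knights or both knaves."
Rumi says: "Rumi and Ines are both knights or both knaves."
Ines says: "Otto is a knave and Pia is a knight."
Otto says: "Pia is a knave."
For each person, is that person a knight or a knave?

Lena is a knight, so "at least one of Pia and Otto is a knave" must be true — and it is.
Pia (knight): "Ines and Rumi are both knights or both knaves" — true. ✓
Rumi is a knight, and the claim "Rumi and Ines are both knights or both knaves" is indeed true.
As a knight, Ines's statement "Otto is a knave and Pia is a knight" should be true; it is.
As a knave, Otto's statement "Pia is a knave" should be false; it is.

Lena is a knight, Pia is a knight, Rumi is a knight, Ines is a knight, and Otto is a knave.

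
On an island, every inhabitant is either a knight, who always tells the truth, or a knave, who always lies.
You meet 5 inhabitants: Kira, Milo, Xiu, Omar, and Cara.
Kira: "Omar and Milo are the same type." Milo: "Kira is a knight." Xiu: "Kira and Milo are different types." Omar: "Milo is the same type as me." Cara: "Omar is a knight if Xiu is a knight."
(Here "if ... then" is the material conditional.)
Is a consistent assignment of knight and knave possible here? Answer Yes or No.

One consistent assignment: Kira=knight, Milo=knight, Xiu=knave, Omar=knight, Cara=knight.

Yes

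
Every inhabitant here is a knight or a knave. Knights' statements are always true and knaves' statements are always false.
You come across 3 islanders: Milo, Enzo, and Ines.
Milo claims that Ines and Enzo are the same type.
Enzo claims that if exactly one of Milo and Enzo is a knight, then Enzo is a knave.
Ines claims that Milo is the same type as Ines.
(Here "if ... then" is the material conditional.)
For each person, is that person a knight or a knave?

Suppose Milo is a knave. Then Milo's statement "Ines and Enzo are the same type" would have to be false. Checking the 4 ways to assign the others, none is consistent with every speaker.
(For instance, with Enzo=knight, Ines=knight, Milo's claim "Ines and Enzo are the same type" comes out true where it would need to be false.)
So Milo must be a knight, making "Ines and Enzo are the same type" true. Taking Milo=knight, Enzo=knight, Ines=knight, each remaining statement checks out:
  Enzo (knight): "if exactly one of Milo and Enzo is a knight, then Enzo is a knave" — true. ✓
  Ines (knight): "Milo is the same type as Ines" — true. ✓
This is the unique consistent assignment.

Milo is a knight, Enzo is a knight, and Ines is a knight.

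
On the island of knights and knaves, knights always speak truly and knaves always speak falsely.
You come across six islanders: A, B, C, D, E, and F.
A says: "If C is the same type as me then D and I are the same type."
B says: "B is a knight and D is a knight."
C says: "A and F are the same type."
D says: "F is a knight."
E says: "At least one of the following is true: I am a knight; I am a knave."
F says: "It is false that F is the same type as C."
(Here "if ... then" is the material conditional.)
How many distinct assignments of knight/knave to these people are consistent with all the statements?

3

Consistent assignments:
  A=knight, B=knave, C=knave, D=knave, E=knight, F=knave
  A=knave, B=knight, C=knave, D=knight, E=knight, F=knight
  A=knave, B=knave, C=knave, D=knight, E=knight, F=knight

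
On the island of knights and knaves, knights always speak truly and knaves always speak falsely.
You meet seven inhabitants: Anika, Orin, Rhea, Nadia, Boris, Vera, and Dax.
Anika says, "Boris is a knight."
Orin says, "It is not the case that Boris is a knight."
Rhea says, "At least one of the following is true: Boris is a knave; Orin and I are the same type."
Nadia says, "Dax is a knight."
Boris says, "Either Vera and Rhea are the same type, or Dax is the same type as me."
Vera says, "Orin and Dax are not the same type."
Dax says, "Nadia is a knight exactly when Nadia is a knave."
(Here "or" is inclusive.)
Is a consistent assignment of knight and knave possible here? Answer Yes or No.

No

Checking all 128 assignments, each has at least one speaker whose statement's truth value contradicts their type.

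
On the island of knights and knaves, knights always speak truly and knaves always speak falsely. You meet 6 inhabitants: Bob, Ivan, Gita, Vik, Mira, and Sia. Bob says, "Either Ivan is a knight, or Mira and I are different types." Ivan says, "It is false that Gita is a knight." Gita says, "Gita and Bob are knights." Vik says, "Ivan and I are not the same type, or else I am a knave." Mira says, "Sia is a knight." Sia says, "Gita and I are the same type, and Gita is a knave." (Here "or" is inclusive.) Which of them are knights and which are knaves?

Bob is a knight; "either Ivan is a knight, or Mira and I are different types" is true, as required.
Ivan is a knave, so "it is false that Gita is a knight" must be false — and it is.
Gita is a knight, and the claim "Gita and Bob are knights" is indeed true.
Vik is a knight, so "Ivan and I are not the same type, or else I am a knave" must be true — and it is.
Mira is a knave, so "Sia is a knight" must be false — and it is.
Sia is a knave; "Gita and I are the same type, and Gita is a knave" is false, as required.

Knights: Bob, Gita, and Vik. Knaves: Ivan, Mira, and Sia.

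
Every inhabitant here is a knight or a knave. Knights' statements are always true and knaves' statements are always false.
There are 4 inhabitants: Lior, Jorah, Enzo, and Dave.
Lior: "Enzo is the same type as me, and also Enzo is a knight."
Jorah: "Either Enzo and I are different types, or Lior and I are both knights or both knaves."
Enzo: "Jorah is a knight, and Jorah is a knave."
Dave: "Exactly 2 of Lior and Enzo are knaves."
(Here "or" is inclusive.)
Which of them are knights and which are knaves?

Lior is a knave, Jorah is a knight, Enzo is a knave, and Dave is a knight.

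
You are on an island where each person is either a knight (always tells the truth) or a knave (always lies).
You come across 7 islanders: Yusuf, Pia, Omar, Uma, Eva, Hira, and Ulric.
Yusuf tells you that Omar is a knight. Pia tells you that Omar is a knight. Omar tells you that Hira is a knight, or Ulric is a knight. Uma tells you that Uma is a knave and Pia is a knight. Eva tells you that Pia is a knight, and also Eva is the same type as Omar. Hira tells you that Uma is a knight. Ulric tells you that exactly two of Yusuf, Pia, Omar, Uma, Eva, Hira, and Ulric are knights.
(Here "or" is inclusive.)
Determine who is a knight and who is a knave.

Yusuf is a knave; "Omar is a knight" is False, as required.
Pia (knave): "Omar is a knight" — False. ✓
As a knave, Omar's statement "Hira is a knight, or Ulric is a knight" should be False; it is.
Uma (knave): "Uma is a knave and Pia is a knight" — False. ✓
Eva is a knave, so "Pia is a knight, and also Eva is the same type as Omar" must be False — and it is.
Since Hira is a knave, "Uma is a knight" needs to be False, which holds.
Since Ulric is a knave, "exactly two of Yusuf, Pia, Omar, Uma, Eva, Hira, and Ulric are knights" needs to be False, which holds.

Yusuf is a knave, Pia is a knave, Omar is a knave, Uma is a knave, Eva is a knave, Hira is a knave, and Ulric is a knave.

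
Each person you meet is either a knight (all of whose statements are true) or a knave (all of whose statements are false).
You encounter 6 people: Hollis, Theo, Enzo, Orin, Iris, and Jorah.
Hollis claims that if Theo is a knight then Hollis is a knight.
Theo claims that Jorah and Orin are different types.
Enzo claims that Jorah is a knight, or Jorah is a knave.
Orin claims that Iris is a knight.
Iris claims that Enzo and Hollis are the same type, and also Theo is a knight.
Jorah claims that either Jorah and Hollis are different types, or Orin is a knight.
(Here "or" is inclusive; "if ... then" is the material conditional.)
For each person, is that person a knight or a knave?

Hollis is a knave, so "if Theo is a knight then Hollis is a knight" must be False — and it is.
Theo (knight): "Jorah and Orin are different types" — True. ✓
Enzo is a knight, and the claim "Jorah is a knight, or Jorah is a knave" is indeed True.
As a knave, Orin's statement "Iris is a knight" should be False; it is.
As a knave, Iris's statement "Enzo and Hollis are the same type, and also Theo is a knight" should be False; it is.
Jorah is a knight; "either Jorah and Hollis are different types, or Orin is a knight" is True, as required.

Hollis is a knave, Theo is a knight, Enzo is a knight, Orin is a knave, Iris is a knave, and Jorah is a knight.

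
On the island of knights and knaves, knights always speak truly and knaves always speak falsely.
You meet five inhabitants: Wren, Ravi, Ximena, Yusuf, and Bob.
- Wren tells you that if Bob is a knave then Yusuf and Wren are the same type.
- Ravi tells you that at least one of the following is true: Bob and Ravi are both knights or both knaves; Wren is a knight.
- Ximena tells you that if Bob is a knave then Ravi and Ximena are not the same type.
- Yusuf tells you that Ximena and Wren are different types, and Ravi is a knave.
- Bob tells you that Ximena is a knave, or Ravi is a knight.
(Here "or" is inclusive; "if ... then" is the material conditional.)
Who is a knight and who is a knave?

Wren is a knight, Ravi is a knight, Ximena is a knight, Yusuf is a knave, and Bob is a knight.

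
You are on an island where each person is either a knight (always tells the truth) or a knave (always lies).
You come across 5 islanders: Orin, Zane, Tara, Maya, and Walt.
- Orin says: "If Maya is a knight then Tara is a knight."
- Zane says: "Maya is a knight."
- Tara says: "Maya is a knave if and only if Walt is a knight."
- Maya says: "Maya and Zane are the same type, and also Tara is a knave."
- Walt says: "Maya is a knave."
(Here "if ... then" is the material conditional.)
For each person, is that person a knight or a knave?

Knights: Orin, Tara, and Walt. Knaves: Zane and Maya.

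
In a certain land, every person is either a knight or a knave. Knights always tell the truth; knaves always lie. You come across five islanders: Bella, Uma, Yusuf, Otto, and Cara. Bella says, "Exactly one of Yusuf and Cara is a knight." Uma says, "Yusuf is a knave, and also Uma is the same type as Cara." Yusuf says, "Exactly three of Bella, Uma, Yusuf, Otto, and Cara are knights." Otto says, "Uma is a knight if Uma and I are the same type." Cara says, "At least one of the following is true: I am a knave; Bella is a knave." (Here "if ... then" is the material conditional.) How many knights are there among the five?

The unique consistent assignment is Bella=knave, Uma=knave, Yusuf=knight, Otto=knight, Cara=knight.
That has 3 knights.

3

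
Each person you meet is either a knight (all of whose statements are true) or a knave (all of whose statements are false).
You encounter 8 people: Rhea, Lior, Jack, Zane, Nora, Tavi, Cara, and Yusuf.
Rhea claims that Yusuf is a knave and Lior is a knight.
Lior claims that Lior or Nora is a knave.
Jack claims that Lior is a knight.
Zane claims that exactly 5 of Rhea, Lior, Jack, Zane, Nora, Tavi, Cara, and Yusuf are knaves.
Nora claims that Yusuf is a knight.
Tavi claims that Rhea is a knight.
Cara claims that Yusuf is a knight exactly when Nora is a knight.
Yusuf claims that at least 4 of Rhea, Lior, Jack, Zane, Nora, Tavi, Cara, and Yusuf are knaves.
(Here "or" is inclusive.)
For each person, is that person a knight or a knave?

Knights: Rhea, Lior, Jack, Tavi, and Cara. Knaves: Zane, Nora, and Yusuf.

As a knight, Rhea's statement "Yusuf is a knave and Lior is a knight" should be True; it is.
Lior (knight): "Lior or Nora is a knave" — True. ✓
Since Jack is a knight, "Lior is a knight" needs to be True, which holds.
Since Zane is a knave, "exactly 5 of Rhea, Lior, Jack, Zane, Nora, Tavi, Cara, and Yusuf are knaves" needs to be false, which holds.
Nora is a knave, and the claim "Yusuf is a knight" is indeed false.
Tavi is a knight; "Rhea is a knight" is True, as required.
Cara is a knight, and the claim "Yusuf is a knight exactly when Nora is a knight" is indeed True.
Yusuf is a knave, so "at least 4 of Rhea, Lior, Jack, Zane, Nora, Tavi, Cara, and Yusuf are knaves" must be false — and it is.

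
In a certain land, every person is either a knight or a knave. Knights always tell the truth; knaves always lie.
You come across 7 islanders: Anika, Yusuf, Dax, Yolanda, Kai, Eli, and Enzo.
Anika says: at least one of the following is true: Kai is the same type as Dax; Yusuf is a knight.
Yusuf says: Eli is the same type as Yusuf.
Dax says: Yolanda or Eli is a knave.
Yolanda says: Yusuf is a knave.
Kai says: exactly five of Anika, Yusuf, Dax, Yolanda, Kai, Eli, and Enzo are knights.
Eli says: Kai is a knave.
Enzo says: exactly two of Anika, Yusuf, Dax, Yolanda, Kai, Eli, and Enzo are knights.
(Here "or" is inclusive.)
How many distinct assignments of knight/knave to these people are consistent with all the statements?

2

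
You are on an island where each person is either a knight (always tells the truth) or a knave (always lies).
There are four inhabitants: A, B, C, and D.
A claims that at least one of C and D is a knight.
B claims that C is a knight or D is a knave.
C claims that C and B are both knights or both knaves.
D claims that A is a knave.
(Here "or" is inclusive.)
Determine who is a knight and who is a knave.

A is a knight, B is a knight, C is a knight, and D is a knave.

As a knight, A's statement "at least one of C and D is a knight" should be True; it is.
B is a knight, and the claim "C is a knight or D is a knave" is indeed True.
C is a knight, and the claim "C and B are both knights or both knaves" is indeed True.
As a knave, D's statement "A is a knave" should be False; it is.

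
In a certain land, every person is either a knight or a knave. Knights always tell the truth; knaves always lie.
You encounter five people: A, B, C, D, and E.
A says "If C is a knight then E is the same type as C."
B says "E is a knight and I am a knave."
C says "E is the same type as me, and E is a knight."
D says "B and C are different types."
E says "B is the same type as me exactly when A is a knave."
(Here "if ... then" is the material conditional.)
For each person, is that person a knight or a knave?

A is a knight, and the claim "if C is a knight then E is the same type as C" is indeed true.
B is a knave, and the claim "E is a knight and I am a knave" is indeed False.
As a knave, C's statement "E is the same type as me, and E is a knight" should be False; it is.
D is a knave, so "B and C are different types" must be False — and it is.
Since E is a knave, "B is the same type as me exactly when A is a knave" needs to be False, which holds.

A is a knight, B is a knave, C is a knave, D is a knave, and E is a knave.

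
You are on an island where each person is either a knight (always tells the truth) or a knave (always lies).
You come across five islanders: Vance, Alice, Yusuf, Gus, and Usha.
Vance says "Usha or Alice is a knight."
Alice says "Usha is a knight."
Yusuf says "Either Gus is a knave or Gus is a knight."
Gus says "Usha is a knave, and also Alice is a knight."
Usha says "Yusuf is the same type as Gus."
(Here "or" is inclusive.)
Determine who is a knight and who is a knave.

As a knave, Vance's statement "Usha or Alice is a knight" should be False; it is.
As a knave, Alice's statement "Usha is a knight" should be False; it is.
Since Yusuf is a knight, "either Gus is a knave or Gus is a knight" needs to be true, which holds.
Gus (knave): "Usha is a knave, and also Alice is a knight" — False. ✓
Usha is a knave; "Yusuf is the same type as Gus" is False, as required.

Vance is a knave, Alice is a knave, Yusuf is a knight, Gus is a knave, and Usha is a knave.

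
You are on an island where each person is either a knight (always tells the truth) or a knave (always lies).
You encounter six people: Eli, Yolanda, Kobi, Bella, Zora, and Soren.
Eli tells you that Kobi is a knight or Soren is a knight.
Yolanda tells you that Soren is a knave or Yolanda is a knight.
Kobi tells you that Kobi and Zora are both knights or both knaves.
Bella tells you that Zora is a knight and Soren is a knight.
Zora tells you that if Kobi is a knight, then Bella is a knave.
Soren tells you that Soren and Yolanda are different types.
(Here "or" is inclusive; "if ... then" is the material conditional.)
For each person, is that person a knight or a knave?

Eli is a knight; "Kobi is a knight or Soren is a knight" is True, as required.
Yolanda (knave): "Soren is a knave or Yolanda is a knight" — False. ✓
Kobi is a knave, and the claim "Kobi and Zora are both knights or both knaves" is indeed False.
Bella is a knight, so "Zora is a knight and Soren is a knight" must be True — and it is.
Zora (knight): "if Kobi is a knight, then Bella is a knave" — True. ✓
Since Soren is a knight, "Soren and Yolanda are different types" needs to be True, which holds.

Eli is a knight, Yolanda is a knave, Kobi is a knave, Bella is a knight, Zora is a knight, and Soren is a knight.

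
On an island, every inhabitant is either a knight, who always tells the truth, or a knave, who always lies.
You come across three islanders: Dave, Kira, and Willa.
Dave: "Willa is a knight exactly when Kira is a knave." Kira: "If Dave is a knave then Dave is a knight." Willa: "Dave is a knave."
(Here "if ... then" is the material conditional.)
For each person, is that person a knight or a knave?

Dave is a knight, Kira is a knight, and Willa is a knave.

Dave is a knight; "Willa is a knight exactly when Kira is a knave" is True, as required.
As a knight, Kira's statement "if Dave is a knave then Dave is a knight" should be True; it is.
Willa (knave): "Dave is a knave" — False. ✓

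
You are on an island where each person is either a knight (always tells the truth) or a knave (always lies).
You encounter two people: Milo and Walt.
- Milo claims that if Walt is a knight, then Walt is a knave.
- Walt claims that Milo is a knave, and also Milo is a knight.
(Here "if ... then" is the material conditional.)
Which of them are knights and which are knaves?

Suppose Milo is a knave. Then Milo's statement "if Walt is a knight, then Walt is a knave" would have to be false. Checking the 2 ways to assign the others, none is consistent with every speaker.
(For instance, with Walt=knave, Milo's claim "if Walt is a knight, then Walt is a knave" comes out true where it would need to be false.)
So Milo must be a knight, making "if Walt is a knight, then Walt is a knave" true. Taking Milo=knight, Walt=knave, each remaining statement checks out:
  Walt (knave): "Milo is a knave, and also Milo is a knight" — false. ✓
This is the unique consistent assignment.

Knights: Milo. Knaves: Walt.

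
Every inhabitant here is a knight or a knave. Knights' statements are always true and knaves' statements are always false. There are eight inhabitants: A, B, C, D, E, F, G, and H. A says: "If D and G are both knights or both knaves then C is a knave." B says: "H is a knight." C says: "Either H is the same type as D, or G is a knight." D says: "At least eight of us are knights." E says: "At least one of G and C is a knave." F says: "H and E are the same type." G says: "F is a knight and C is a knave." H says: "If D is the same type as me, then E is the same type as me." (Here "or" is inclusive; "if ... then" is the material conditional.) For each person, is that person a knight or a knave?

A is a knave, B is a knave, C is a knight, D is a knave, E is a knight, F is a knave, G is a knave, and H is a knave.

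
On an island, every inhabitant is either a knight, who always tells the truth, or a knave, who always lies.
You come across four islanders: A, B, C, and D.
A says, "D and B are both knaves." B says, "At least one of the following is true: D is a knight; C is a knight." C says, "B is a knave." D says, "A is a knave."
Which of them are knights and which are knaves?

A is a knave, B is a knight, C is a knave, and D is a knight.

Since A is a knave, "D and B are both knaves" needs to be False, which holds.
B is a knight, and the claim "at least one of the following is true: D is a knight; C is a knight" is indeed true.
Since C is a knave, "B is a knave" needs to be False, which holds.
D is a knight; "A is a knave" is true, as required.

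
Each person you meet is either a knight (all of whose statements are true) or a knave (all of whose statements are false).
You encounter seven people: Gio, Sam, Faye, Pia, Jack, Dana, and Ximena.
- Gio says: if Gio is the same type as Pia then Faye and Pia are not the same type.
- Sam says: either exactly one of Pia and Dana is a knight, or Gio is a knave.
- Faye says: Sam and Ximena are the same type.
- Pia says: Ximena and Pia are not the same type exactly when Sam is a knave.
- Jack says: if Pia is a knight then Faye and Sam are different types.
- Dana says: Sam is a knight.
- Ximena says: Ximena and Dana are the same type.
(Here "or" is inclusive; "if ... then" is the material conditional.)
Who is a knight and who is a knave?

Knights: Gio, Sam, Faye, Jack, Dana, and Ximena. Knaves: Pia.

Gio is a knight; "if Gio is the same type as Pia then Faye and Pia are not the same type" is True, as required.
Since Sam is a knight, "either exactly one of Pia and Dana is a knight, or Gio is a knave" needs to be True, which holds.
Faye is a knight, so "Sam and Ximena are the same type" must be True — and it is.
Since Pia is a knave, "Ximena and Pia are not the same type exactly when Sam is a knave" needs to be false, which holds.
Jack (knight): "if Pia is a knight then Faye and Sam are different types" — True. ✓
Dana is a knight; "Sam is a knight" is True, as required.
Ximena is a knight, so "Ximena and Dana are the same type" must be True — and it is.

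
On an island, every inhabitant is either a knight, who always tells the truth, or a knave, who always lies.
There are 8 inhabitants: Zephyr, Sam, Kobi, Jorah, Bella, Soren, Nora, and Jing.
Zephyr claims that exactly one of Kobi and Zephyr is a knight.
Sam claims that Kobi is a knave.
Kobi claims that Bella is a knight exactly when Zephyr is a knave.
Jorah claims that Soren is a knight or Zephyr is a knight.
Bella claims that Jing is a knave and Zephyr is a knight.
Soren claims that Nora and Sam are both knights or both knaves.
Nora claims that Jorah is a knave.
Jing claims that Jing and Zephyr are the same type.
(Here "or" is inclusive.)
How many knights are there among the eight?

4

The unique consistent assignment is Zephyr=knight, Sam=knight, Kobi=knave, Jorah=knight, Bella=knight, Soren=knave, Nora=knave, Jing=knave.
That has 4 knights.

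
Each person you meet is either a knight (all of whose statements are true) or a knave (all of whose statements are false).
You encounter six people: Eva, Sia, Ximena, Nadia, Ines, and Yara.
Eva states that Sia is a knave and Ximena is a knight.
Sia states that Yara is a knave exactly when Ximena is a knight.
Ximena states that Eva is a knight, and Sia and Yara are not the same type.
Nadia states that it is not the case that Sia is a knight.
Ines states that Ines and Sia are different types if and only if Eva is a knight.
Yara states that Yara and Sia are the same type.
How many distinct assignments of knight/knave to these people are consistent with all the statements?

2

Consistent assignments:
  Eva=knave, Sia=knight, Ximena=knave, Nadia=knave, Ines=knight, Yara=knight
  Eva=knave, Sia=knight, Ximena=knave, Nadia=knave, Ines=knave, Yara=knight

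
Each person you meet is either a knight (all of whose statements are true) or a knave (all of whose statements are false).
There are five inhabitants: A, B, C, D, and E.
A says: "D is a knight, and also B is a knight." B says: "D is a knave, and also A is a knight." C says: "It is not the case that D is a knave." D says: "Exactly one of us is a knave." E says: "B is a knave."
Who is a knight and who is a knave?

Suppose A is a knight. Then A's statement "D is a knight, and also B is a knight" would have to be true. Checking the 16 ways to assign the others, none is consistent with every speaker.
(For instance, with B=knave, C=knave, D=knave, E=knight, A's claim "D is a knight, and also B is a knight" comes out false where it would need to be true.)
So A must be a knave, making "D is a knight, and also B is a knight" false. Taking A=knave, B=knave, C=knave, D=knave, E=knight, each remaining statement checks out:
  B (knave): "D is a knave, and also A is a knight" — false. ✓
  C (knave): "it is not the case that D is a knave" — false. ✓
  D (knave): "exactly one of us is a knave" — false. ✓
  E (knight): "B is a knave" — true. ✓
This is the unique consistent assignment.

A is a knave, B is a knave, C is a knave, D is a knave, and E is a knight.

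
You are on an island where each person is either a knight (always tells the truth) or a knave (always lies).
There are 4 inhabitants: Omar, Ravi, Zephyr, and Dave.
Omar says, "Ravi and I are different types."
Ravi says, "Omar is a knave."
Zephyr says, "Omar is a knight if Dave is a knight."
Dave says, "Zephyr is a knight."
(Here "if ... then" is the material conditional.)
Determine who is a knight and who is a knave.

Since Omar is a knight, "Ravi and I are different types" needs to be true, which holds.
As a knave, Ravi's statement "Omar is a knave" should be false; it is.
Since Zephyr is a knight, "Omar is a knight if Dave is a knight" needs to be true, which holds.
Dave is a knight, so "Zephyr is a knight" must be true — and it is.

Omar is a knight, Ravi is a knave, Zephyr is a knight, and Dave is a knight.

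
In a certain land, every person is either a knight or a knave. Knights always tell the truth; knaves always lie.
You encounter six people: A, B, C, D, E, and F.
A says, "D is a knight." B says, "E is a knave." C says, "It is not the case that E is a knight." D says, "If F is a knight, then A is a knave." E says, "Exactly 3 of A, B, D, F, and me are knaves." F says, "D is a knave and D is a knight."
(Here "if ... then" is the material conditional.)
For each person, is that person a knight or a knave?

A is a knight, B is a knight, C is a knight, D is a knight, E is a knave, and F is a knave.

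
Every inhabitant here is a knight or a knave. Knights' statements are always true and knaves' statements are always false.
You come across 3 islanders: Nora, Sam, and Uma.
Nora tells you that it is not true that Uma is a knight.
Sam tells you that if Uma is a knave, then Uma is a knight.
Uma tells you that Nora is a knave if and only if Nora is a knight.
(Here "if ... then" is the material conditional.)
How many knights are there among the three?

1

The unique consistent assignment is Nora=knight, Sam=knave, Uma=knave.
That has 1 knight.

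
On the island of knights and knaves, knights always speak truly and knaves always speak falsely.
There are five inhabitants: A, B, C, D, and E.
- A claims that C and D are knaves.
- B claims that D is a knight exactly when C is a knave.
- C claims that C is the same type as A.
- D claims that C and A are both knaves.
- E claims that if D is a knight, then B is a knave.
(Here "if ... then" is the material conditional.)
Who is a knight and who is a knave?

A is a knight, B is a knave, C is a knave, D is a knave, and E is a knight.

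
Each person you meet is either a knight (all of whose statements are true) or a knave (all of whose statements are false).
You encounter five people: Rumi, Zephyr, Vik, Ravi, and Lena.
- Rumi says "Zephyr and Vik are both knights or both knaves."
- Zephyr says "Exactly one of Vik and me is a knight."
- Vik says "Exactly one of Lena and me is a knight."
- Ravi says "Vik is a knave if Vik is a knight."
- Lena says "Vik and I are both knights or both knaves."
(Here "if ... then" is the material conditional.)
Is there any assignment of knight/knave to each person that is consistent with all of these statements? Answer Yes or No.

Checking all 32 assignments, each has at least one speaker whose statement's truth value contradicts their type.

No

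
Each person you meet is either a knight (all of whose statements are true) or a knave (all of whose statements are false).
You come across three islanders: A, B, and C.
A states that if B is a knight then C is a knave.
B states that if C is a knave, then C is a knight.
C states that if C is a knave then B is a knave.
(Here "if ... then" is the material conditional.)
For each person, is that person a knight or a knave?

Knights: B and C. Knaves: A.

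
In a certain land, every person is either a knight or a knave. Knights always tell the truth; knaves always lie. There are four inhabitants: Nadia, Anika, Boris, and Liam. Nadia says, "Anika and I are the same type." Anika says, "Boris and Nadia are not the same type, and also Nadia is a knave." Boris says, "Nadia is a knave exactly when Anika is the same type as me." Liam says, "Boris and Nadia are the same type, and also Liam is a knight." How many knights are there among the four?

2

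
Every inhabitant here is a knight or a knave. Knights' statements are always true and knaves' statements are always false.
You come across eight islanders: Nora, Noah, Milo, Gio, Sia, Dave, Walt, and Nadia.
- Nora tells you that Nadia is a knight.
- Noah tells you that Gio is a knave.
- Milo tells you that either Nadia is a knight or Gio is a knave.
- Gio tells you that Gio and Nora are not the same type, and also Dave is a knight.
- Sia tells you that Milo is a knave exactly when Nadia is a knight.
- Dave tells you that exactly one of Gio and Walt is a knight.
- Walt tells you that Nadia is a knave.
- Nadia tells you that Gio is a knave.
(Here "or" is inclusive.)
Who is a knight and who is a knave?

Knights: Nora, Noah, Milo, and Nadia. Knaves: Gio, Sia, Dave, and Walt.

Nora (knight): "Nadia is a knight" — true. ✓
Noah is a knight, so "Gio is a knave" must be true — and it is.
Milo is a knight, so "either Nadia is a knight or Gio is a knave" must be true — and it is.
Since Gio is a knave, "Gio and Nora are not the same type, and also Dave is a knight" needs to be False, which holds.
Sia is a knave; "Milo is a knave exactly when Nadia is a knight" is False, as required.
Dave is a knave; "exactly one of Gio and Walt is a knight" is False, as required.
Walt is a knave; "Nadia is a knave" is False, as required.
Nadia is a knight; "Gio is a knave" is true, as required.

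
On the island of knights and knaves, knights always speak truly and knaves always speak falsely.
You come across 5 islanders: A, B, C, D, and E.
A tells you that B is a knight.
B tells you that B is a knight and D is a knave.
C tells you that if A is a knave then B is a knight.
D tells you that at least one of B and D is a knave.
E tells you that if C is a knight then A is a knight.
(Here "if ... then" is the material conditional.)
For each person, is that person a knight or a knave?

A is a knave, B is a knave, C is a knave, D is a knight, and E is a knight.

A is a knave, so "B is a knight" must be False — and it is.
B is a knave; "B is a knight and D is a knave" is False, as required.
C (knave): "if A is a knave then B is a knight" — False. ✓
D is a knight, and the claim "at least one of B and D is a knave" is indeed true.
E is a knight; "if C is a knight then A is a knight" is true, as required.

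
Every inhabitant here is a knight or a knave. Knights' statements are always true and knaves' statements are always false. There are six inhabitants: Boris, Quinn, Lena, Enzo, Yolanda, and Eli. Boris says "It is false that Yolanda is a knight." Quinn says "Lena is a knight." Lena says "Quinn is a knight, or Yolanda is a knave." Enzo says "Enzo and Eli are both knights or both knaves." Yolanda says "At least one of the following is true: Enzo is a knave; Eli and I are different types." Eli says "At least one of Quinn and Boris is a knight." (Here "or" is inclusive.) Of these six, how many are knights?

4

The unique consistent assignment is Boris=knave, Quinn=knight, Lena=knight, Enzo=knave, Yolanda=knight, Eli=knight.
That has 4 knights.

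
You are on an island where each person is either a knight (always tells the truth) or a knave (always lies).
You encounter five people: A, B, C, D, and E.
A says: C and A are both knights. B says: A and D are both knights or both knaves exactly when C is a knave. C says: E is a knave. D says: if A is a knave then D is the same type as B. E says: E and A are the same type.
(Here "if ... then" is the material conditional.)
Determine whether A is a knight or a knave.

A is a knight.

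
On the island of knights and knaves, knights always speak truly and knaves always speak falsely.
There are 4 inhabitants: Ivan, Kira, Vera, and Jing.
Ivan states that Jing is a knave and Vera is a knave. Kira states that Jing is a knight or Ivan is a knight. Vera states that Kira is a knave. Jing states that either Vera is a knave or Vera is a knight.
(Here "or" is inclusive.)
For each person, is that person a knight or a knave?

Ivan is a knave; "Jing is a knave and Vera is a knave" is false, as required.
Since Kira is a knight, "Jing is a knight or Ivan is a knight" needs to be true, which holds.
Vera is a knave, so "Kira is a knave" must be false — and it is.
Jing is a knight, so "either Vera is a knave or Vera is a knight" must be true — and it is.

Ivan is a knave, Kira is a knight, Vera is a knave, and Jing is a knight.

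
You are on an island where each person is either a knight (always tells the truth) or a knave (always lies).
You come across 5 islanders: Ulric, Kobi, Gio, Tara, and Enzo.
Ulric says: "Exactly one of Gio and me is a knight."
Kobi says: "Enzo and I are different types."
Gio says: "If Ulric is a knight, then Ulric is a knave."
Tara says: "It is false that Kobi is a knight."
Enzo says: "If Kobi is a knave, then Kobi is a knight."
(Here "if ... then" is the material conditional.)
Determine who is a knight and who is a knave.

Since Ulric is a knight, "exactly one of Gio and me is a knight" needs to be True, which holds.
Kobi is a knave, and the claim "Enzo and I are different types" is indeed false.
Since Gio is a knave, "if Ulric is a knight, then Ulric is a knave" needs to be false, which holds.
Tara is a knight, so "it is false that Kobi is a knight" must be True — and it is.
Enzo (knave): "if Kobi is a knave, then Kobi is a knight" — false. ✓

Ulric is a knight, Kobi is a knave, Gio is a knave, Tara is a knight, and Enzo is a knave.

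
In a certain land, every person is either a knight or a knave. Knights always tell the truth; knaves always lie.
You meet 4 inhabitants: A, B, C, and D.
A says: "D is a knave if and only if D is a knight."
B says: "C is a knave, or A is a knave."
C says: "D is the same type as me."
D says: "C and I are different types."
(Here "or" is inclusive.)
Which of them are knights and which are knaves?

A is a knave, B is a knight, C is a knave, and D is a knight.

A (knave): "D is a knave if and only if D is a knight" — false. ✓
B is a knight, so "C is a knave, or A is a knave" must be true — and it is.
Since C is a knave, "D is the same type as me" needs to be false, which holds.
Since D is a knight, "C and I are different types" needs to be true, which holds.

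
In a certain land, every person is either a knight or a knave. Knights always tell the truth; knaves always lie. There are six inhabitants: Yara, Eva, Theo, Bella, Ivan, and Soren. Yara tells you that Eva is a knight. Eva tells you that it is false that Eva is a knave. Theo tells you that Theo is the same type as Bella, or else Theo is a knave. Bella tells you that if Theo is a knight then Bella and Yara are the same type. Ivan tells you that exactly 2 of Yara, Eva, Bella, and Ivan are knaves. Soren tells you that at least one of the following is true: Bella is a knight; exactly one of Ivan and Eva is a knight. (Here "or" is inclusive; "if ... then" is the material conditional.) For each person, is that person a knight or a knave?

Yara is a knight, Eva is a knight, Theo is a knight, Bella is a knight, Ivan is a knave, and Soren is a knight.

Yara is a knight; "Eva is a knight" is true, as required.
As a knight, Eva's statement "it is false that Eva is a knave" should be true; it is.
Theo is a knight; "Theo is the same type as Bella, or else Theo is a knave" is true, as required.
Bella (knight): "if Theo is a knight then Bella and Yara are the same type" — true. ✓
Ivan (knave): "exactly 2 of Yara, Eva, Bella, and Ivan are knaves" — false. ✓
Soren is a knight, so "at least one of the following is true: Bella is a knight; exactly one of Ivan and Eva is a knight" must be true — and it is.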